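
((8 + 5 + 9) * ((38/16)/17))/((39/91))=1463/204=7.17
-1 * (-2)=2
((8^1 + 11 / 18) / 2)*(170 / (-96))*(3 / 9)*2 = -13175 / 2592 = -5.08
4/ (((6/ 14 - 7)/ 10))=-140/ 23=-6.09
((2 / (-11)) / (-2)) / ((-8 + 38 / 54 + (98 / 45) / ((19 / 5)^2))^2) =95004009 / 53357750699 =0.00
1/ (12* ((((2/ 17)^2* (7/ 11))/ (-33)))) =-34969/ 112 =-312.22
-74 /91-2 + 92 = 8116 /91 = 89.19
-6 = -6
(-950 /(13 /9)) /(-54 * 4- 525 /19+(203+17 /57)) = 25650 /1573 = 16.31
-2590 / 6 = -1295 / 3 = -431.67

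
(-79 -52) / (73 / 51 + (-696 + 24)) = 6681 / 34199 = 0.20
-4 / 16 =-1 / 4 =-0.25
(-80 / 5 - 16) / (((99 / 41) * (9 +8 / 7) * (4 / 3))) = -2296 / 2343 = -0.98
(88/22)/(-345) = -4/345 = -0.01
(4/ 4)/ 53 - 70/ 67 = -3643/ 3551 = -1.03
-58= -58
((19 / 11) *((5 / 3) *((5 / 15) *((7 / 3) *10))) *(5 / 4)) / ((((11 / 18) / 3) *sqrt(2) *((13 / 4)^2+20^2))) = 133000 *sqrt(2) / 794849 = 0.24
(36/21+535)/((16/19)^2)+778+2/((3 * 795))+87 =6931665029/4273920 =1621.85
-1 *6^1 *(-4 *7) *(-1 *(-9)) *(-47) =-71064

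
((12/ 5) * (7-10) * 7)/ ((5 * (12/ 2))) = -42/ 25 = -1.68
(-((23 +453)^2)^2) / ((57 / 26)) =-1334753778176 / 57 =-23416732950.46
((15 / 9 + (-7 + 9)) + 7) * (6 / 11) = 64 / 11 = 5.82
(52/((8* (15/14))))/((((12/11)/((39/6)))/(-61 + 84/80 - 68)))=-11100089/2400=-4625.04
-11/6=-1.83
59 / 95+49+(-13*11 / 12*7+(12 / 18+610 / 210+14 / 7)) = -225229 / 7980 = -28.22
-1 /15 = -0.07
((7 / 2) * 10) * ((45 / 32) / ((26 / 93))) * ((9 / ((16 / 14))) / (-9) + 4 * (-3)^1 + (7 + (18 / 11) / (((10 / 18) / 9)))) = 265969305 / 73216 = 3632.67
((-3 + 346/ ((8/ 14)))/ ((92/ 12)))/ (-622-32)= -1205/ 10028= -0.12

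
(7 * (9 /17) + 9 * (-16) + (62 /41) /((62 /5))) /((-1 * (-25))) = -3908 /697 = -5.61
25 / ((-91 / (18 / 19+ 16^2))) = -70.59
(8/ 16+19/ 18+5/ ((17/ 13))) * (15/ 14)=4115/ 714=5.76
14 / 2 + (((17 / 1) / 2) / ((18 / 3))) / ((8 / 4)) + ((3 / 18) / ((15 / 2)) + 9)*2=9271 / 360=25.75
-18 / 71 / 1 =-18 / 71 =-0.25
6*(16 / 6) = 16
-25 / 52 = -0.48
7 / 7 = 1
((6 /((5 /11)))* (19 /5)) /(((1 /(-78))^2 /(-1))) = -7629336 /25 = -305173.44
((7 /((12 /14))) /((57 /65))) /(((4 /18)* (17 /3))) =9555 /1292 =7.40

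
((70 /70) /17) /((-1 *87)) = -1 /1479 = -0.00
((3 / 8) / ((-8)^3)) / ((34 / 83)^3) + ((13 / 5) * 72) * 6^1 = 904106680539 / 804945920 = 1123.19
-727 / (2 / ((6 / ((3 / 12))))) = -8724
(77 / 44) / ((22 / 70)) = 245 / 44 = 5.57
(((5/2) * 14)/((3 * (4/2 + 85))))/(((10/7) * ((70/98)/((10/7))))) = 49/261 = 0.19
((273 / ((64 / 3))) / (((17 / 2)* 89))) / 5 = 819 / 242080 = 0.00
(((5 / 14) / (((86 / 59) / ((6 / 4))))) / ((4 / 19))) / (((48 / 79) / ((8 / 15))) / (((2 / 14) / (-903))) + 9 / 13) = -5756335 / 23742427296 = -0.00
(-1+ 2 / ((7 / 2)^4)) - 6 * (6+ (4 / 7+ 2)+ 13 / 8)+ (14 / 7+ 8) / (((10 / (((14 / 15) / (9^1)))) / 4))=-80061901 / 1296540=-61.75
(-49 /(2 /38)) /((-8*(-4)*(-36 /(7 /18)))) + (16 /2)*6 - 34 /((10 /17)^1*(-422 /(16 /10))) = 5308703191 /109382400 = 48.53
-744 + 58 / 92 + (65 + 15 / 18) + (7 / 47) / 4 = -8788517 / 12972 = -677.50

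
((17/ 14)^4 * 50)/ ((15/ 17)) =7099285/ 57624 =123.20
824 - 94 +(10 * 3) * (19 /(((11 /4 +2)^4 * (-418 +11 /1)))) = 2037869810 /2791613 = 730.00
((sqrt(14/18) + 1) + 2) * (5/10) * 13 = 25.23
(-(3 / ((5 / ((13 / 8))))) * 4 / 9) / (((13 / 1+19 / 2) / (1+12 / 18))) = -13 / 405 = -0.03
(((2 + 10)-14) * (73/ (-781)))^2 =21316/ 609961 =0.03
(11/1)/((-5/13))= -143/5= -28.60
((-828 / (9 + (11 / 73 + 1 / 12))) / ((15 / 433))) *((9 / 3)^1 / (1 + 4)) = -314067024 / 202225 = -1553.06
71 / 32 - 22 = -633 / 32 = -19.78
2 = 2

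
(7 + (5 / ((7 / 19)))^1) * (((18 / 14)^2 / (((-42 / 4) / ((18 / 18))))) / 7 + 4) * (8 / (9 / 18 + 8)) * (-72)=-1584230400 / 285719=-5544.71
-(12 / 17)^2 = -144 / 289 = -0.50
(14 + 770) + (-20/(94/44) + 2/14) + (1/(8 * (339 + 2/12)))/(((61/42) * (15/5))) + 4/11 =63314476839/81680830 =775.14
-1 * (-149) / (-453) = -0.33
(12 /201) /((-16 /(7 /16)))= -7 /4288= -0.00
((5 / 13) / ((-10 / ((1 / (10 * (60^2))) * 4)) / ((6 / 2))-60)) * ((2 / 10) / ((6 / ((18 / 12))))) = -1 / 1563120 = -0.00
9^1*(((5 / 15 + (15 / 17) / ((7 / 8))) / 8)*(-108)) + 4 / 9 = -348239 / 2142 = -162.58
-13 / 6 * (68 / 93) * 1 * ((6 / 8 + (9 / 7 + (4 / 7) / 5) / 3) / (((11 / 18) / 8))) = -129064 / 5115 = -25.23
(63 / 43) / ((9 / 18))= 126 / 43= 2.93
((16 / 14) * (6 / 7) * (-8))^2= 147456 / 2401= 61.41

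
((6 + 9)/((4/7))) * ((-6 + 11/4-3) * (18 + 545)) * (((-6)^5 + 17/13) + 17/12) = 597372346375/832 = 717995608.62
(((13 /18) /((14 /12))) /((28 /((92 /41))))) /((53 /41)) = 299 /7791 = 0.04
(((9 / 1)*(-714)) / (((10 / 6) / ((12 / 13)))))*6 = -1388016 / 65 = -21354.09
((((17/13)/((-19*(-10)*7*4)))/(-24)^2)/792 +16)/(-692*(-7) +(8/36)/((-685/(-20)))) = 69158123276569/20937649865932800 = 0.00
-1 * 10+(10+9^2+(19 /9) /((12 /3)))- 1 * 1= 2899 /36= 80.53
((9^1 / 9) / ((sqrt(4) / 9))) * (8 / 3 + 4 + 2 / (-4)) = 111 / 4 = 27.75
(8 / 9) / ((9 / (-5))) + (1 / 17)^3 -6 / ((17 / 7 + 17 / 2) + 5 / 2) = -17589646 / 18703791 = -0.94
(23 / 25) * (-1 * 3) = -69 / 25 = -2.76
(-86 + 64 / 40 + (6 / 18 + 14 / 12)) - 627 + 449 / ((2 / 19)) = 17778 / 5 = 3555.60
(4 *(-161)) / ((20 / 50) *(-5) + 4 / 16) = 368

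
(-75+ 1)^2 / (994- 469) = 5476 / 525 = 10.43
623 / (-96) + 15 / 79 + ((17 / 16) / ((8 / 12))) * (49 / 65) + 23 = 4412419 / 246480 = 17.90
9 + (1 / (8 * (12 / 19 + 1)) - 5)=1011 / 248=4.08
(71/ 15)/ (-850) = -0.01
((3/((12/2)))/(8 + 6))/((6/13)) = 13/168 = 0.08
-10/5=-2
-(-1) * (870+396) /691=1.83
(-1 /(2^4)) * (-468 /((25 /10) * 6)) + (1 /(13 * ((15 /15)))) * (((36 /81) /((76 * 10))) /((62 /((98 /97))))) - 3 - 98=-13242115243 /133691220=-99.05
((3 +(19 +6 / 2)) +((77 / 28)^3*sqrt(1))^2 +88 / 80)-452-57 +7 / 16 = -1023027 / 20480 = -49.95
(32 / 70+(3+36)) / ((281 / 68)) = 93908 / 9835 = 9.55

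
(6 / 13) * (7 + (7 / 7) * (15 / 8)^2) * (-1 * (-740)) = 373515 / 104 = 3591.49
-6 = -6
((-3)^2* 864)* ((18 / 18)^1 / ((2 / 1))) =3888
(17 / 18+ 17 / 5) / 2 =391 / 180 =2.17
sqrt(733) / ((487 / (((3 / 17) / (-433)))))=-3 * sqrt(733) / 3584807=-0.00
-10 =-10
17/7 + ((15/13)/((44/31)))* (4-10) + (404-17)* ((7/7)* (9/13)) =40883/154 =265.47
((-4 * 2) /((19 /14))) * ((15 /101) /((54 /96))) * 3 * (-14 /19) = 125440 /36461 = 3.44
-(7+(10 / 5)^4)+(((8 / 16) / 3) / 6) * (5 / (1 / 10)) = -389 / 18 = -21.61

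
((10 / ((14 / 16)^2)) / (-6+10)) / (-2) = -80 / 49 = -1.63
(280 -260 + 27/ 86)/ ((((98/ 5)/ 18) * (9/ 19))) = 165965/ 4214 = 39.38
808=808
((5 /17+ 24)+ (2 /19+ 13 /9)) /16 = 9391 /5814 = 1.62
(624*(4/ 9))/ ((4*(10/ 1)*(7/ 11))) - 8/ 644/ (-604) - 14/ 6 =892067/ 104190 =8.56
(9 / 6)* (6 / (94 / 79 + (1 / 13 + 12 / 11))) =101673 / 26635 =3.82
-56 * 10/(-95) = 112/19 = 5.89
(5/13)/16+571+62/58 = 3450865/6032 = 572.09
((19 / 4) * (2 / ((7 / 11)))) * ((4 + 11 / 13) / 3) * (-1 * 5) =-3135 / 26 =-120.58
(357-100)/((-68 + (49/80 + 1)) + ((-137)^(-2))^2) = -7242781422160/1870934442191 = -3.87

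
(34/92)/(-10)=-17/460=-0.04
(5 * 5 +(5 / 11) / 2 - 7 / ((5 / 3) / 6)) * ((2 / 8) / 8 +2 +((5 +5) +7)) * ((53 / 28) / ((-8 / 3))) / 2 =-0.18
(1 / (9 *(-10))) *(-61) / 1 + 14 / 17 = 2297 / 1530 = 1.50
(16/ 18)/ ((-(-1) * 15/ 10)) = 16/ 27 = 0.59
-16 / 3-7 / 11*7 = -323 / 33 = -9.79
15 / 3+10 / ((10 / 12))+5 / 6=107 / 6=17.83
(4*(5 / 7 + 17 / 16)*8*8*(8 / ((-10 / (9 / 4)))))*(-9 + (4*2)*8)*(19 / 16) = -374319 / 7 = -53474.14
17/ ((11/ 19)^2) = 6137/ 121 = 50.72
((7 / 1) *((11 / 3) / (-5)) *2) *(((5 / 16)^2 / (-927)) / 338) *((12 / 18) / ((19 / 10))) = 1925 / 1714519872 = 0.00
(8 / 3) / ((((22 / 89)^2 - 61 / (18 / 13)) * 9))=-126736 / 18817923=-0.01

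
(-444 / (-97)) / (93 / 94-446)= -41736 / 4057607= -0.01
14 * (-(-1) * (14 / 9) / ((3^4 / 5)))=980 / 729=1.34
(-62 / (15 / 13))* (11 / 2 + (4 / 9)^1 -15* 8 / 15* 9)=479167 / 135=3549.39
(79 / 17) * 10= 790 / 17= 46.47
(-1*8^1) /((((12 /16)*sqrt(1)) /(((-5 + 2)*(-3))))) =-96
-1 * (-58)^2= -3364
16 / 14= 1.14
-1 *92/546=-46/273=-0.17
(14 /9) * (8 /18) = 0.69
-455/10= -91/2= -45.50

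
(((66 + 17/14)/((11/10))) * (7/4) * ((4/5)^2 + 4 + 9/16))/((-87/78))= -25456873/51040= -498.76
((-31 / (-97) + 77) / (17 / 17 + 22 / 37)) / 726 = 46250 / 692483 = 0.07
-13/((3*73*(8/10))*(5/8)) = -26/219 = -0.12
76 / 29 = 2.62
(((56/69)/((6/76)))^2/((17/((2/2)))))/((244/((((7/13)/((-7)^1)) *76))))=-86039296/577647369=-0.15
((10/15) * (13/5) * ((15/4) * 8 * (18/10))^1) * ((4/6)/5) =12.48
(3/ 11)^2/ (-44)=-9/ 5324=-0.00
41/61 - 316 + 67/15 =-284438/915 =-310.86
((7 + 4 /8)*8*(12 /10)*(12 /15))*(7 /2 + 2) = 1584 /5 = 316.80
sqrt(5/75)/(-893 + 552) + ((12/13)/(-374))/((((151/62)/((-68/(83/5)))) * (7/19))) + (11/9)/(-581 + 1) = 599898337/65487682260- sqrt(15)/5115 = 0.01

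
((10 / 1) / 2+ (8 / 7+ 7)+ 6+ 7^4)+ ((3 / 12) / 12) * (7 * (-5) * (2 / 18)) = 7318267 / 3024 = 2420.06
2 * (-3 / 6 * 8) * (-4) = 32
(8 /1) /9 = 8 /9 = 0.89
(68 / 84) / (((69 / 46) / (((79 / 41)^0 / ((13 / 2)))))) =68 / 819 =0.08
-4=-4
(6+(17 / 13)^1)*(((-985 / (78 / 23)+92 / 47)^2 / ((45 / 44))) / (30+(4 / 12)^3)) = 233774190548129 / 11807769909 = 19798.34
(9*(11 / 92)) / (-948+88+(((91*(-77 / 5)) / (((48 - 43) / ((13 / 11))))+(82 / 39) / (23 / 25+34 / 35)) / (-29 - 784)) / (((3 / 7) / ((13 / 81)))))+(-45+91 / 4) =-4316383295669717 / 193983843944362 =-22.25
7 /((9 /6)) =14 /3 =4.67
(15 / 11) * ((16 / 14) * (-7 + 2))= -600 / 77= -7.79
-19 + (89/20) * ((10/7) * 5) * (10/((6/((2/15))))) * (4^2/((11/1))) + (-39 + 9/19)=-622169/13167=-47.25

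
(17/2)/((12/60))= 85/2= 42.50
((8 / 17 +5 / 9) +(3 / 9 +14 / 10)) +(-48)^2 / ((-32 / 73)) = -5253.24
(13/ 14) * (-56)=-52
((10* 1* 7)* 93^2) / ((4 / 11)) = 1664932.50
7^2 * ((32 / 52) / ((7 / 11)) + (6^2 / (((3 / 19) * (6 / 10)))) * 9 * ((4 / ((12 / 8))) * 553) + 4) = 3212623484 / 13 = 247124883.38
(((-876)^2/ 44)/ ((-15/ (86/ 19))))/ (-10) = 2749764/ 5225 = 526.27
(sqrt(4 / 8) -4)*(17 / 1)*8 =-544 + 68*sqrt(2) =-447.83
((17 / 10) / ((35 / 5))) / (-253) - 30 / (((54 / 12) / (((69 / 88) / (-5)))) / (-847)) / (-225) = 1567838 / 398475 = 3.93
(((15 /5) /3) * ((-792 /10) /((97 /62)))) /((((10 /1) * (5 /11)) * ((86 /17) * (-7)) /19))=21808314 /3649625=5.98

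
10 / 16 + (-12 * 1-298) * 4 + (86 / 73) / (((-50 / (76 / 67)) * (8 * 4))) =-1239.38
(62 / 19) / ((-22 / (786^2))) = -19151676 / 209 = -91634.81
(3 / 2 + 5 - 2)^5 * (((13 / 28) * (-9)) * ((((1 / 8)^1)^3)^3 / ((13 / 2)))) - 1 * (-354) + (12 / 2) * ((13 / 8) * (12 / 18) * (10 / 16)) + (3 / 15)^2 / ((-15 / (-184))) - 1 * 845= -10968684711439879 / 22548578304000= -486.45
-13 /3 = -4.33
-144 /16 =-9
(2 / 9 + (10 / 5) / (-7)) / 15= -4 / 945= -0.00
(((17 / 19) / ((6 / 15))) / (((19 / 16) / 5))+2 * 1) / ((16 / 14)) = 9.99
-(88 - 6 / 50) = -87.88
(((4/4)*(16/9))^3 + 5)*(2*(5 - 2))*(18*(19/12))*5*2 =1470790/81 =18157.90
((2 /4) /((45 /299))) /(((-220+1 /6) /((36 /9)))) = -1196 /19785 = -0.06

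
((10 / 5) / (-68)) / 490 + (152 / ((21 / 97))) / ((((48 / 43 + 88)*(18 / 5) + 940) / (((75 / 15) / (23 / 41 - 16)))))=-386784564331 / 2144030894460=-0.18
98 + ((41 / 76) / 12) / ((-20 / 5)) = 97.99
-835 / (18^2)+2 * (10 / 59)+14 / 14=-23669 / 19116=-1.24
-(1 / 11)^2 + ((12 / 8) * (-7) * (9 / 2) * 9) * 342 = -35195393 / 242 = -145435.51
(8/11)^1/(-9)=-8/99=-0.08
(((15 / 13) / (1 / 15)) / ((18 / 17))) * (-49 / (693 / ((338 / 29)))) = -38675 / 2871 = -13.47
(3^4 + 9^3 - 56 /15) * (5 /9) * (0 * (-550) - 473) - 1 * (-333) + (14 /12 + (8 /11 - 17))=-125661335 /594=-211551.07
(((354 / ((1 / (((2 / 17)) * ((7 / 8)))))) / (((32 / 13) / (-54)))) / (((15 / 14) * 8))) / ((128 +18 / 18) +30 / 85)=-338247 / 469120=-0.72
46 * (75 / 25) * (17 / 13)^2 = 39882 / 169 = 235.99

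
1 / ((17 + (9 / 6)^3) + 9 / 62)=248 / 5089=0.05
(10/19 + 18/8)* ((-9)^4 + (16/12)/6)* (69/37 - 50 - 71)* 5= -3613330690/333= -10850842.91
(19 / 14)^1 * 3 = 57 / 14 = 4.07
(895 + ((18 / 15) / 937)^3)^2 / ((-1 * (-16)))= 50064.06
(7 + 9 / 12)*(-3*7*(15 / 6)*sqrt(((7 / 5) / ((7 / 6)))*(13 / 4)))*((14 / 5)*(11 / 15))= -16709*sqrt(390) / 200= -1649.88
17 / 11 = 1.55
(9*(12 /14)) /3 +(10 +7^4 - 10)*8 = 134474 /7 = 19210.57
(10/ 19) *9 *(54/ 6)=810/ 19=42.63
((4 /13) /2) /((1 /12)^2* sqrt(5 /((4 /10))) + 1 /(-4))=-20736 /33371- 1440* sqrt(2) /33371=-0.68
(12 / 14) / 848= 3 / 2968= 0.00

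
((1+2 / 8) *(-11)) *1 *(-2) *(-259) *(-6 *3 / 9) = 14245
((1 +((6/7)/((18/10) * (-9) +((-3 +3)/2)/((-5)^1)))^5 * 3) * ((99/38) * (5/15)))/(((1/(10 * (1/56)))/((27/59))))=4421299299065/62301196423368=0.07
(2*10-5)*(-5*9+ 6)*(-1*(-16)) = -9360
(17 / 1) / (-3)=-17 / 3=-5.67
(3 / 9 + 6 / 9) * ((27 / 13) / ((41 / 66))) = 1782 / 533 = 3.34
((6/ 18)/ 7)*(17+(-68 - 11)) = -2.95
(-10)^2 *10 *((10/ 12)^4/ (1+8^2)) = 15625/ 2106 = 7.42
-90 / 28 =-45 / 14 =-3.21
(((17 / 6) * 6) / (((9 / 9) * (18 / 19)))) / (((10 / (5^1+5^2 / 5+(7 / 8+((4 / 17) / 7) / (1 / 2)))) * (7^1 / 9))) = 197923 / 7840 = 25.25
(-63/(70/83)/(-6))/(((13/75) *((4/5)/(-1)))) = -18675/208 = -89.78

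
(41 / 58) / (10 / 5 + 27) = 41 / 1682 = 0.02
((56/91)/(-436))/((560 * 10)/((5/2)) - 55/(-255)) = -102/161893667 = -0.00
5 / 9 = 0.56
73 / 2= 36.50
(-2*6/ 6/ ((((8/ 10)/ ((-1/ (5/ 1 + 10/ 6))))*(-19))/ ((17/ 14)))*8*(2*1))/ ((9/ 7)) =-17/ 57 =-0.30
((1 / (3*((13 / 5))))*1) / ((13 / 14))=70 / 507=0.14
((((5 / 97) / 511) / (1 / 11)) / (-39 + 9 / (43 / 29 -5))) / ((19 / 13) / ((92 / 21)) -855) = 2236520 / 71591687670951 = 0.00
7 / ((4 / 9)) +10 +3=28.75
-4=-4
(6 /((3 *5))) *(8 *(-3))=-48 /5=-9.60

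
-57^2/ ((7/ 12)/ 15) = -584820/ 7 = -83545.71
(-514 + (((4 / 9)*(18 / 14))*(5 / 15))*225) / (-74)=1649 / 259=6.37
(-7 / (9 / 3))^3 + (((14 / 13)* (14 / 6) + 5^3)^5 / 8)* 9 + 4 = 337947926869293917 / 8911032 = 37924667633.25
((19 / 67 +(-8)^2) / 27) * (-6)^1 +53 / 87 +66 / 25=-11.04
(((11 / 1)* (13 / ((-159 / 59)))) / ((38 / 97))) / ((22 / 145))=-10787855 / 12084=-892.74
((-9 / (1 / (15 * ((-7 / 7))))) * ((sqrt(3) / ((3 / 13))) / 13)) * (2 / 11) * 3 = 270 * sqrt(3) / 11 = 42.51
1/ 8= 0.12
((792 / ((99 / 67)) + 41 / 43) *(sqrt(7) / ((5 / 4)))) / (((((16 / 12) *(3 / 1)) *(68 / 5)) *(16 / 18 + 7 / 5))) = 1039005 *sqrt(7) / 301172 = 9.13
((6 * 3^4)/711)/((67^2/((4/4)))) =54/354631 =0.00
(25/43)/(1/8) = 200/43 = 4.65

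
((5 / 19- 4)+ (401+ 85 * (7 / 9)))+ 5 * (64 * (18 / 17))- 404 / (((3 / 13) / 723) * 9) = -406499447 / 2907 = -139834.69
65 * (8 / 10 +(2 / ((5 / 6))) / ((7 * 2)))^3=59.59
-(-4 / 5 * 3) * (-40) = -96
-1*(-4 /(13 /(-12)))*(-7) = 336 /13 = 25.85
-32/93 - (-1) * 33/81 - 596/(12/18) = -893.94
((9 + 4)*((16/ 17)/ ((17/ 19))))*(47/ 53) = 185744/ 15317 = 12.13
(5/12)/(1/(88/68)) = 55/102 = 0.54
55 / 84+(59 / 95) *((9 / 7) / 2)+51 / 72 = 28127 / 15960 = 1.76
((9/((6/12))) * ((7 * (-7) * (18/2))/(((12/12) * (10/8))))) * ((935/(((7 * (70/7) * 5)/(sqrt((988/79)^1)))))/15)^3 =-1586.55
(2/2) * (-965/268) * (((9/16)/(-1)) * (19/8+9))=790335/34304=23.04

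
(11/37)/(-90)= -11/3330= -0.00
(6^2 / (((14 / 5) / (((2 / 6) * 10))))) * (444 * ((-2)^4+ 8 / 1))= 3196800 / 7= 456685.71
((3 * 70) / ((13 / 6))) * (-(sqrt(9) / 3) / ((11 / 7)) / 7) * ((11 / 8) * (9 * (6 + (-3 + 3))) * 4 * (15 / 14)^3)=-3218.70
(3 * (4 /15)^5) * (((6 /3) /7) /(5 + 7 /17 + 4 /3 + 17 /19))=661504 /4372396875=0.00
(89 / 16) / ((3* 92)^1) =89 / 4416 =0.02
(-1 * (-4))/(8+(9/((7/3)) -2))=28/69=0.41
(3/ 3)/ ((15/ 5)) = 0.33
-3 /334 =-0.01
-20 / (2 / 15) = -150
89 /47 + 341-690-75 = -19839 /47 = -422.11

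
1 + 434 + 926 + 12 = 1373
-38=-38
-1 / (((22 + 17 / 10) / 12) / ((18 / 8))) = -90 / 79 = -1.14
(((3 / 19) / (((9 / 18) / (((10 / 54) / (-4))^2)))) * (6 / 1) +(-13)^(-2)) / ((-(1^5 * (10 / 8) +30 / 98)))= -508669 / 79327755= -0.01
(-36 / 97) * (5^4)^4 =-5493164062500 / 97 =-56630557345.36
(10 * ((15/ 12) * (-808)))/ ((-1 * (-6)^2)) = 2525/ 9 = 280.56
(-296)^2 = 87616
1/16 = 0.06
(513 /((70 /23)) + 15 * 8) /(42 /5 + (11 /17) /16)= 2747064 /80353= 34.19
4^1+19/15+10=229/15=15.27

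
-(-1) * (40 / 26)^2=400 / 169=2.37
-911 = -911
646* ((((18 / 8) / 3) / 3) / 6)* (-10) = -269.17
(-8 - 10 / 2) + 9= -4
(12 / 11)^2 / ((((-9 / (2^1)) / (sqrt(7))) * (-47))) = 32 * sqrt(7) / 5687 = 0.01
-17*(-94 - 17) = 1887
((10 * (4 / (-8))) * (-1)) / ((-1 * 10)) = -1 / 2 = -0.50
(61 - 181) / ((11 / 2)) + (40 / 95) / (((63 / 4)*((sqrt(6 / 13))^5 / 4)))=-240 / 11 + 2704*sqrt(78) / 32319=-21.08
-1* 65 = -65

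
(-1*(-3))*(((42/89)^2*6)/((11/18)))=6.56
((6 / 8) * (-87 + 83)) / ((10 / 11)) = -33 / 10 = -3.30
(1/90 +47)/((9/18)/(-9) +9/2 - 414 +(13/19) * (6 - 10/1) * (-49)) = -0.17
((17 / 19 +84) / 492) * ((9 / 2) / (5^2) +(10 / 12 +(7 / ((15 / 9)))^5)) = 19778288239 / 87637500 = 225.68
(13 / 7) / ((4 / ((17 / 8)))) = 0.99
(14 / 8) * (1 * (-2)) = -7 / 2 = -3.50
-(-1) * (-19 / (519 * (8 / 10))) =-95 / 2076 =-0.05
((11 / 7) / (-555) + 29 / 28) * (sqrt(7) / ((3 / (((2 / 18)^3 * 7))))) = 16051 * sqrt(7) / 4855140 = 0.01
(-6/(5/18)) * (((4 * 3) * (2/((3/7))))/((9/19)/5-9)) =6384/47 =135.83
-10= -10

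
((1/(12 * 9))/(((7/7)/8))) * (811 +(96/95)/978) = 8372234/139365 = 60.07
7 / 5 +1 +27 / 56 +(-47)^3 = -103820.12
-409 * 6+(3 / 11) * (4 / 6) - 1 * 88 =-27960 / 11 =-2541.82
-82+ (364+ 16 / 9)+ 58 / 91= 232936 / 819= 284.42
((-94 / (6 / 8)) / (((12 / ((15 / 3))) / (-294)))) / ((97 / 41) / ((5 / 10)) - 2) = 67445 / 12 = 5620.42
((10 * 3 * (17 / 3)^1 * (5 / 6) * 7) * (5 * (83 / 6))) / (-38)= -1805.01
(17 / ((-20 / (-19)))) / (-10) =-323 / 200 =-1.62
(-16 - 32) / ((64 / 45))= -135 / 4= -33.75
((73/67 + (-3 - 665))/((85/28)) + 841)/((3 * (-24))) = -1179457/136680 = -8.63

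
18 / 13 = 1.38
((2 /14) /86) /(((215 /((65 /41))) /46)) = 299 /530663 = 0.00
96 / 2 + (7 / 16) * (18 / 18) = 775 / 16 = 48.44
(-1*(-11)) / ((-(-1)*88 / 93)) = 93 / 8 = 11.62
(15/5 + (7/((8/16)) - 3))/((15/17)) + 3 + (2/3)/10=284/15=18.93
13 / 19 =0.68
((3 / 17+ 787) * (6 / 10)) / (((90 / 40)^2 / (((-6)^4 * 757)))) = 7779973632 / 85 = 91529101.55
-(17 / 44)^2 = -289 / 1936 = -0.15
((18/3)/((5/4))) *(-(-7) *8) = 1344/5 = 268.80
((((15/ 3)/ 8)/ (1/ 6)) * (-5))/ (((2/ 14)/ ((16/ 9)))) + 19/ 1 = -643/ 3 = -214.33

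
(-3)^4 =81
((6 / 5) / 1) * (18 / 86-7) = -1752 / 215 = -8.15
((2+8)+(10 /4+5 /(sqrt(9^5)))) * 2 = 25.04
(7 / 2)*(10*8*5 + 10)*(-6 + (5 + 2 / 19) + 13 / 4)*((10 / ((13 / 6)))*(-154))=-593358150 / 247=-2402259.72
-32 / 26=-16 / 13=-1.23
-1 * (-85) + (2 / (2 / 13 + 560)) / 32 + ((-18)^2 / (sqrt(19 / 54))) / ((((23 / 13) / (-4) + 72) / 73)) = 9903533 / 116512 + 3689712 * sqrt(114) / 70699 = 642.23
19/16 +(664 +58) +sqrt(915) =sqrt(915) +11571/16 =753.44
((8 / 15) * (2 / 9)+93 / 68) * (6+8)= 95501 / 4590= 20.81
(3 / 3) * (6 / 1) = 6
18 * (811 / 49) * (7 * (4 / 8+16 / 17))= 51093 / 17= 3005.47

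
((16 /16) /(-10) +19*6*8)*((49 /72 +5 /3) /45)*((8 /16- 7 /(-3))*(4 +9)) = 340585531 /194400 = 1751.98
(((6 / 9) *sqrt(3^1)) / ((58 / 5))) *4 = 20 *sqrt(3) / 87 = 0.40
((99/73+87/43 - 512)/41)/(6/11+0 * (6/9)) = -8781080/386097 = -22.74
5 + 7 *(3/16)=101/16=6.31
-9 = -9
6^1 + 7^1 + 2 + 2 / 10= 76 / 5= 15.20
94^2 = 8836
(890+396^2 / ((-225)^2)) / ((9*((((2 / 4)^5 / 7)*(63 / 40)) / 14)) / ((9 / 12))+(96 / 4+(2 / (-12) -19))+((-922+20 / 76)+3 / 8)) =-28507675392 / 29255397625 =-0.97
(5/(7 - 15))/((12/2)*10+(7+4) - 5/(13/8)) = -0.01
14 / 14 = 1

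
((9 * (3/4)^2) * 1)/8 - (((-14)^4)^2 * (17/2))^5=-39758136950748272978532549651041318956253227545264047/128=-310610444927720882644785500000000000000000000000000.00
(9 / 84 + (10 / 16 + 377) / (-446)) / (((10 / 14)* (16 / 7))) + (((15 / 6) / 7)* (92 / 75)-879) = -5269026149 / 5994240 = -879.01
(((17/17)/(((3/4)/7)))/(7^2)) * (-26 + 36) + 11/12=79/28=2.82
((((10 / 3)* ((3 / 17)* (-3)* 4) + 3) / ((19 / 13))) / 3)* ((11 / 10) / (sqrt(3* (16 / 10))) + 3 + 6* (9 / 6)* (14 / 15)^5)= -236493751 / 27253125 - 3289* sqrt(30) / 38760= -9.14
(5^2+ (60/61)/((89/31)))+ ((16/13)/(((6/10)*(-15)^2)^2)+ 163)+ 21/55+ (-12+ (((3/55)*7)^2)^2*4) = 83242877589836867/470805448595625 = 176.81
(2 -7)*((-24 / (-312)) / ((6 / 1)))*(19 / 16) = -95 / 1248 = -0.08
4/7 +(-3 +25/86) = -1287/602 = -2.14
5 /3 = 1.67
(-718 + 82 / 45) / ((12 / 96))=-257824 / 45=-5729.42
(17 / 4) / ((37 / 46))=391 / 74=5.28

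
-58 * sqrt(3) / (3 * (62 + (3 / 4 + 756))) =-232 * sqrt(3) / 9825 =-0.04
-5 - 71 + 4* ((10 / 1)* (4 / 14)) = -452 / 7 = -64.57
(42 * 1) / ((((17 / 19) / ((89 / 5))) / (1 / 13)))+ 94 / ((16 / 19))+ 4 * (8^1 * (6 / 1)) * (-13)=-20509699 / 8840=-2320.10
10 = 10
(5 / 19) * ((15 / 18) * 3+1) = 35 / 38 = 0.92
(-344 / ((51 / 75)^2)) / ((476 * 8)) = -26875 / 137564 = -0.20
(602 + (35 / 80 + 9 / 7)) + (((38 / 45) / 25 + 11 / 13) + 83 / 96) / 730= 1443797707531 / 2391480000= 603.73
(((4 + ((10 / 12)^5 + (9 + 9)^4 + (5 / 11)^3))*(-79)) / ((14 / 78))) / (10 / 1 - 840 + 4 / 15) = 43931866363775 / 788889024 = 55688.27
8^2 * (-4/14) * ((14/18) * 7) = -896/9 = -99.56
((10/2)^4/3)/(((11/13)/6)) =16250/11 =1477.27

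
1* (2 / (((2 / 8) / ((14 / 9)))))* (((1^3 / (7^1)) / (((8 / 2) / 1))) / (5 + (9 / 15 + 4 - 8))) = 5 / 18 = 0.28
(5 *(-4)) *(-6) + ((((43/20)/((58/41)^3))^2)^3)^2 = 1496518859966499758494680266834209478223851406755484741209801763281971884035361841/12467165256423724679798918151096818140187824653647471663345802674176000000000000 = 120.04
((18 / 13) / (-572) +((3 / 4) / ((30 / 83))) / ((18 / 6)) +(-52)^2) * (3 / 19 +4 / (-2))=-4223534539 / 847704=-4982.32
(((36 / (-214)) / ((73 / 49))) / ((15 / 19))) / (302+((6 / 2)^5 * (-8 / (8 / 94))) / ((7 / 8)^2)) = 136857 / 28258049975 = 0.00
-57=-57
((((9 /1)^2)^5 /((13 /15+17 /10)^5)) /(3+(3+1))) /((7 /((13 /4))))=275368798068975000 /132632423693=2076180.10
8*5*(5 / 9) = 200 / 9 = 22.22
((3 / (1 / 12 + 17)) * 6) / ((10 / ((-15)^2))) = 972 / 41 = 23.71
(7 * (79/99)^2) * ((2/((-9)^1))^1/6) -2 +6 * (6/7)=5515985/1852389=2.98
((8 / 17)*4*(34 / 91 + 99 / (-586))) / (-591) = -174640 / 267883161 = -0.00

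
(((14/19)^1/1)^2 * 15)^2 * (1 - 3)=-17287200/130321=-132.65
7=7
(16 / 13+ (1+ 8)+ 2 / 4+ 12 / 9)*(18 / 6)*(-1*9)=-8469 / 26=-325.73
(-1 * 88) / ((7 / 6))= -528 / 7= -75.43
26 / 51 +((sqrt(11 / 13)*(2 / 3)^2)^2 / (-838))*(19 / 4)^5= 26415119 / 960066432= 0.03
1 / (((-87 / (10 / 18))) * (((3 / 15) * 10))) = -5 / 1566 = -0.00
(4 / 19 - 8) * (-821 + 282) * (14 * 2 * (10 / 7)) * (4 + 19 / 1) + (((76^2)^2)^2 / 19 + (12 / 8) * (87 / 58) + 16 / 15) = 66782091650716741 / 1140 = 58580782149751.53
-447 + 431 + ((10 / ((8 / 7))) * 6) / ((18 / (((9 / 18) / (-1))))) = -419 / 24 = -17.46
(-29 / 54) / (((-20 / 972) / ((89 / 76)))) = 23229 / 760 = 30.56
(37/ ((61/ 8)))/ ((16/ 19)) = 703/ 122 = 5.76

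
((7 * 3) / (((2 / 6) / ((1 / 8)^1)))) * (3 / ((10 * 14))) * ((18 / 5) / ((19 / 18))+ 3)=16443 / 15200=1.08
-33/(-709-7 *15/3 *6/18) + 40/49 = 0.86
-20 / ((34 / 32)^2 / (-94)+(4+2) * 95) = -481280 / 13716191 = -0.04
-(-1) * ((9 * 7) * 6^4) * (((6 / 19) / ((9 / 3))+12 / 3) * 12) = 76422528 / 19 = 4022238.32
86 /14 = 43 /7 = 6.14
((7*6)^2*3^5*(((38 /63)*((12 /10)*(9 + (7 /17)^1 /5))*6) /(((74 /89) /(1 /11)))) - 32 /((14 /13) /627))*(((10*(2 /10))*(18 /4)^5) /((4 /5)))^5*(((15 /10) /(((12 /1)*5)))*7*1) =2485474707937425556477885100434982475 /3714609840128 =669107878056926632188805.70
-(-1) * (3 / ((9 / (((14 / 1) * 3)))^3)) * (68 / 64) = 323.94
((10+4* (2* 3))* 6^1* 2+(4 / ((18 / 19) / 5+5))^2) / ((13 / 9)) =893775528 / 3159637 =282.87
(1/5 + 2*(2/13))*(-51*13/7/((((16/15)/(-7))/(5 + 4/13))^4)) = -132485891009558625/1871773696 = -70780934.30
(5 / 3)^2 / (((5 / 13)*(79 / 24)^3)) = 99840 / 493039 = 0.20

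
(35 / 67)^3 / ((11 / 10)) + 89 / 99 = 30626657 / 29775537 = 1.03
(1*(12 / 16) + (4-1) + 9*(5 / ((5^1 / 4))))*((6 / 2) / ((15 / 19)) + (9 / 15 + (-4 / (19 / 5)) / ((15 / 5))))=30581 / 190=160.95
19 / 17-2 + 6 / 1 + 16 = 359 / 17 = 21.12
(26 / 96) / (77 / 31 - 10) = -403 / 11184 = -0.04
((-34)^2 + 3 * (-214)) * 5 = 2570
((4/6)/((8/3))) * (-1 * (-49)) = 49/4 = 12.25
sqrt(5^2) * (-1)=-5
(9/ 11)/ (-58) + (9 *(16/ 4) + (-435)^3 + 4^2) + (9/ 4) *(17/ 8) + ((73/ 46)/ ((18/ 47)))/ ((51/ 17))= -521794774575629/ 6339168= -82312816.85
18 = 18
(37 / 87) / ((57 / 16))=592 / 4959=0.12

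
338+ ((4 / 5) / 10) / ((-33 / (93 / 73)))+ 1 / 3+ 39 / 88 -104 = 113113837 / 481800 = 234.77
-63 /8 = -7.88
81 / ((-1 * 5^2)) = -81 / 25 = -3.24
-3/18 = -1/6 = -0.17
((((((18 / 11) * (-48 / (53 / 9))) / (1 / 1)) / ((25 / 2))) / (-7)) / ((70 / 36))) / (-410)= -139968 / 732029375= -0.00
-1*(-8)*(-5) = -40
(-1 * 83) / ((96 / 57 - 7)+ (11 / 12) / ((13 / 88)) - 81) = 61503 / 59362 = 1.04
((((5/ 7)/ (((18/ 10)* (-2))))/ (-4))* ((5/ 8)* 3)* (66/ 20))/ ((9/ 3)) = 275/ 2688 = 0.10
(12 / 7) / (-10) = -6 / 35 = -0.17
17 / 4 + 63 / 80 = 403 / 80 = 5.04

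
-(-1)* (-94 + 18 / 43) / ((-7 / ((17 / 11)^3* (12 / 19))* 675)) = 79079648 / 1712697525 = 0.05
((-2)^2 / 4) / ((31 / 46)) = 46 / 31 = 1.48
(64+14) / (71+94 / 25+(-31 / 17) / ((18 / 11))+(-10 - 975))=-45900 / 536297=-0.09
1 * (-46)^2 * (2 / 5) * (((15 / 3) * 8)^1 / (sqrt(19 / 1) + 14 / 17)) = -8057728 / 5295 + 9784384 * sqrt(19) / 5295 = 6532.84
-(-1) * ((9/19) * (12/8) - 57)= -2139/38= -56.29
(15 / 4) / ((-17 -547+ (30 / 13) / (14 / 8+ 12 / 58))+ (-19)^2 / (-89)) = -3939585 / 595535948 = -0.01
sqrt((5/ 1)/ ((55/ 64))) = 2.41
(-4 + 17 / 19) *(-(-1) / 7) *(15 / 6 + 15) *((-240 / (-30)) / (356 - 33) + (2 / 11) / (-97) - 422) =21451015270 / 6548179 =3275.87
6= 6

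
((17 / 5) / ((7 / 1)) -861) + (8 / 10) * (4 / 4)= -6018 / 7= -859.71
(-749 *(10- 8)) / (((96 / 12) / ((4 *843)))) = -631407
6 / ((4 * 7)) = 3 / 14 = 0.21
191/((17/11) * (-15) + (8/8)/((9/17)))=-18909/2108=-8.97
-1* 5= -5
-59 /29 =-2.03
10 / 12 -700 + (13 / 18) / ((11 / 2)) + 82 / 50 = -3452107 / 4950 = -697.40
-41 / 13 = -3.15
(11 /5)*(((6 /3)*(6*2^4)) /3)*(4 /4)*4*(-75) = -42240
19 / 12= 1.58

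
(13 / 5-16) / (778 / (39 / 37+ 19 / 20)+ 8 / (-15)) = -0.03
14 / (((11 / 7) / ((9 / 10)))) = 441 / 55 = 8.02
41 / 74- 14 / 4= -109 / 37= -2.95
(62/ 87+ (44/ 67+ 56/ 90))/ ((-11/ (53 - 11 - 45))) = 174134/ 320595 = 0.54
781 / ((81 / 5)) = 3905 / 81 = 48.21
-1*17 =-17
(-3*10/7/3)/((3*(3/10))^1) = -100/63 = -1.59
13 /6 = 2.17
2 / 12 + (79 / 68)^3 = 1.73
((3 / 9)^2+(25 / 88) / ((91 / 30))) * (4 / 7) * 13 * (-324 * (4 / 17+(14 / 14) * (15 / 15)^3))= -608.81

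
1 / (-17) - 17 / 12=-301 / 204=-1.48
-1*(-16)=16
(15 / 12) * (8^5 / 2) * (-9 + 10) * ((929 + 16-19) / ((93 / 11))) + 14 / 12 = 417218777 / 186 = 2243111.70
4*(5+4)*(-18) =-648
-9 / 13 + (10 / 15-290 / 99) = -2.95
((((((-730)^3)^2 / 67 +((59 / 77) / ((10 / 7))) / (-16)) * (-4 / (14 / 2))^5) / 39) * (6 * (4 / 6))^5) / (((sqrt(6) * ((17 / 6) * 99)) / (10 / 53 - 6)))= 684525417379356501213184 * sqrt(6) / 54864494685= 30561440475702.21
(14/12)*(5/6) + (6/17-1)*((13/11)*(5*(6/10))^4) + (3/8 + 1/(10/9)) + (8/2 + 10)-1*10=-340847/6120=-55.69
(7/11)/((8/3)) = 0.24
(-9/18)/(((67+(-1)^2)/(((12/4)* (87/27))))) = -29/408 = -0.07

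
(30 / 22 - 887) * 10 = -97420 / 11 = -8856.36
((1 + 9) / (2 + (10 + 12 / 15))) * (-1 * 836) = -5225 / 8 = -653.12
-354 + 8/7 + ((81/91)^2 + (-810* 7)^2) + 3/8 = 2129777028451/66248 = 32148548.31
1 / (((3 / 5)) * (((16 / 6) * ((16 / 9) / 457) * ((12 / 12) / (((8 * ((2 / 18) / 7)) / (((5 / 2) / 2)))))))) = 457 / 28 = 16.32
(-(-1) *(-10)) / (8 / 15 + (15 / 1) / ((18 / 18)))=-150 / 233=-0.64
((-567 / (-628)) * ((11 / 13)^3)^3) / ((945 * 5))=7073843073 / 166490640156100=0.00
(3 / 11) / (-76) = -3 / 836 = -0.00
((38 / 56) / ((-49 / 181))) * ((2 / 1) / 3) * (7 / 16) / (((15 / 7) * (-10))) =3439 / 100800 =0.03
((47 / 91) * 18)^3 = 605495736 / 753571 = 803.50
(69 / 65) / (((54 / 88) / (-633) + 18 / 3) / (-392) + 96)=83704544 / 7568595515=0.01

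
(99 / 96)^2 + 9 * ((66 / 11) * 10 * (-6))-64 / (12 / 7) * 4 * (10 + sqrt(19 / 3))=-14537533 / 3072-448 * sqrt(57) / 9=-5108.08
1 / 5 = 0.20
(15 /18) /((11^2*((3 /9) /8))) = 20 /121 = 0.17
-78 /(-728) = 3 /28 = 0.11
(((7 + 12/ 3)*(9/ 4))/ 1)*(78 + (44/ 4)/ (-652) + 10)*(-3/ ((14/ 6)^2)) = -21905235/ 18256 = -1199.89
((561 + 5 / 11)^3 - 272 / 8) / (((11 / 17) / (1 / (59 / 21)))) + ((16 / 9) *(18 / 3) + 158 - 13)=252296917116535 / 2591457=97357169.00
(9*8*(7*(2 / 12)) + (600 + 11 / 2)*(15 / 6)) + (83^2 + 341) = 35311 / 4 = 8827.75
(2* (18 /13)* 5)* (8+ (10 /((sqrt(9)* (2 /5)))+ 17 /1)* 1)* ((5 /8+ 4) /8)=13875 /52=266.83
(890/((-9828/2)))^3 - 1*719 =-719.01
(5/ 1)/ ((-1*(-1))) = 5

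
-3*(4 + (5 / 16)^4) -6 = -1181523 / 65536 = -18.03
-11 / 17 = -0.65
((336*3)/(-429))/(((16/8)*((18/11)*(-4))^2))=-77/2808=-0.03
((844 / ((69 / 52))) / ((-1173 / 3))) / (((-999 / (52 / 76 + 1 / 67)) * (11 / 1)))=39060320 / 377409150063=0.00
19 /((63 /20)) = 6.03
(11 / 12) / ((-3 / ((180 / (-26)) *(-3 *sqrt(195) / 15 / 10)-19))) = 209 / 36-11 *sqrt(195) / 260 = 5.21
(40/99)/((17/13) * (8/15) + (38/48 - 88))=-20800/4453581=-0.00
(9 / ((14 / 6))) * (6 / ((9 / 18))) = 324 / 7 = 46.29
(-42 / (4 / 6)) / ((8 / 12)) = -189 / 2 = -94.50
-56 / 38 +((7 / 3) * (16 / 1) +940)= 55624 / 57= 975.86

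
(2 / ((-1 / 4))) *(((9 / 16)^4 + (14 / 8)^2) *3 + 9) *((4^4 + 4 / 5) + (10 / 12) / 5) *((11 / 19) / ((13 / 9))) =-23710172211 / 1556480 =-15233.20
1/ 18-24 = -431/ 18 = -23.94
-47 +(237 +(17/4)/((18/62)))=7367/36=204.64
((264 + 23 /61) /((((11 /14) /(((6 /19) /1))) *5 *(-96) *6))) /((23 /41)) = -4628449 /70374480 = -0.07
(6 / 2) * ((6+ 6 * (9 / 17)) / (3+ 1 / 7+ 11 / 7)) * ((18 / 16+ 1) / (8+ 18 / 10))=195 / 154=1.27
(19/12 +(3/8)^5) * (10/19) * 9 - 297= -90109257/311296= -289.46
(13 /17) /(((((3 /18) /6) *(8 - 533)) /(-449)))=70044 /2975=23.54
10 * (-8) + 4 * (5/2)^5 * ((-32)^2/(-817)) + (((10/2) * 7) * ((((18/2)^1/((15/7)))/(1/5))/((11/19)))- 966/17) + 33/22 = 196970583/305558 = 644.63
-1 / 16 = -0.06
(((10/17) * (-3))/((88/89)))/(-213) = 0.01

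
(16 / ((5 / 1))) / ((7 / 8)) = 128 / 35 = 3.66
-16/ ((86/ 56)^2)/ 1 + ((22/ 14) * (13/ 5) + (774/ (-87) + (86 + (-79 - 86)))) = -90.60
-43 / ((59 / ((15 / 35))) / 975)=-125775 / 413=-304.54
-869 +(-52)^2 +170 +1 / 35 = 70176 / 35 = 2005.03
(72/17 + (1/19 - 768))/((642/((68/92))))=-246679/280554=-0.88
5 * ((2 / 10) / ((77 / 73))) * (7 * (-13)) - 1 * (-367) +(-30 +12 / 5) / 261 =1342774 / 4785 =280.62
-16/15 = -1.07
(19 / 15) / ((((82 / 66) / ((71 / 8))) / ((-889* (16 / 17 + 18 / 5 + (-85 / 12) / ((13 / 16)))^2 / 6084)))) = -23.07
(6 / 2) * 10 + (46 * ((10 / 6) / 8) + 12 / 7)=3469 / 84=41.30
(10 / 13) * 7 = 70 / 13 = 5.38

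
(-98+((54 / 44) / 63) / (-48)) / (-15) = 80491 / 12320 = 6.53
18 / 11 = 1.64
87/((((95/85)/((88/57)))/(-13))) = -563992/361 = -1562.30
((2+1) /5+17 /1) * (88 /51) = 30.37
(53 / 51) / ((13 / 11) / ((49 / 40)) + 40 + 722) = 0.00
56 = 56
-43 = -43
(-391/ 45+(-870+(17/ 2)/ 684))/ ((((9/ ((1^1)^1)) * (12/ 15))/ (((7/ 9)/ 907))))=-42071029/ 402011424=-0.10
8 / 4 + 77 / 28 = 19 / 4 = 4.75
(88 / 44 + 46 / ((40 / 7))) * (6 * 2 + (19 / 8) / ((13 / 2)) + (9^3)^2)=1110950115 / 208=5341106.32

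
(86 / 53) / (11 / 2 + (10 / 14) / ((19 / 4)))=22876 / 79659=0.29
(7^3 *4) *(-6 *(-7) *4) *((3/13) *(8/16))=345744/13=26595.69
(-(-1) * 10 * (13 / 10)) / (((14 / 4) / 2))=52 / 7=7.43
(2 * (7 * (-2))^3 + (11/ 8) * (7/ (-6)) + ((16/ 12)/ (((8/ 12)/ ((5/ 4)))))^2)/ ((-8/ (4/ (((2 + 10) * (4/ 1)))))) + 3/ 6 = 265505/ 4608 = 57.62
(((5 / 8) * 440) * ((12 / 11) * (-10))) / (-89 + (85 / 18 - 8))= 54000 / 1661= 32.51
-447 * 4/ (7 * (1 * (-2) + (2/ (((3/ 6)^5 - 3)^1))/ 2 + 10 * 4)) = -84930/ 12523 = -6.78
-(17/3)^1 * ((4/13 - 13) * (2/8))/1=935/52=17.98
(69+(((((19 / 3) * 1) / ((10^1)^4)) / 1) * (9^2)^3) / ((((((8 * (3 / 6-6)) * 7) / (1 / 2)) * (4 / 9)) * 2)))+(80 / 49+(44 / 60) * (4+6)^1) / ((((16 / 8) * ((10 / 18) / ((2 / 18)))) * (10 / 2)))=70956159523 / 1034880000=68.56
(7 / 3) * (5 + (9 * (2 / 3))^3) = 1547 / 3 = 515.67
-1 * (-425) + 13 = 438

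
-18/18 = -1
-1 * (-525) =525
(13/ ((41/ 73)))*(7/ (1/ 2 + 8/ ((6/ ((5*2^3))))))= 39858/ 13243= 3.01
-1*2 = -2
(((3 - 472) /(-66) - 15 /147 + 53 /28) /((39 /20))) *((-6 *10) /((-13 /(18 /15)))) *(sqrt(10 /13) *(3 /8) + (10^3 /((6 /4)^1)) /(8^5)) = 8.83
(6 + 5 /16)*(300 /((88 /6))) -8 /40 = 113449 /880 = 128.92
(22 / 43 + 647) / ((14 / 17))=473331 / 602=786.26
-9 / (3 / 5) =-15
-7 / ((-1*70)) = 1 / 10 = 0.10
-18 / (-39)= 6 / 13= 0.46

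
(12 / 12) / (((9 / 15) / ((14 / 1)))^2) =4900 / 9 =544.44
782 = 782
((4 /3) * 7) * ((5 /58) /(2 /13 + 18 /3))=91 /696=0.13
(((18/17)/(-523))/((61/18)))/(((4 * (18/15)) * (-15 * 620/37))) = 333/672515240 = 0.00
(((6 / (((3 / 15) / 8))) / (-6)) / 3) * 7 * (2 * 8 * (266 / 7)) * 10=-1702400 / 3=-567466.67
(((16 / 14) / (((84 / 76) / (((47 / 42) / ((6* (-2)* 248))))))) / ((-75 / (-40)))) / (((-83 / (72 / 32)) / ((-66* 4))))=-19646 / 13238085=-0.00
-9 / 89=-0.10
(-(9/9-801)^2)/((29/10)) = -6400000/29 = -220689.66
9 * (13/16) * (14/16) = 819/128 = 6.40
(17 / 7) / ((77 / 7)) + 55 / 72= 5459 / 5544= 0.98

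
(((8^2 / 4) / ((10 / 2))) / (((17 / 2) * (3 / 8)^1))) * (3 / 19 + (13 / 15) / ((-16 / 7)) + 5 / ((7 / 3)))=981392 / 508725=1.93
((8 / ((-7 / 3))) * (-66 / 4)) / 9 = 44 / 7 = 6.29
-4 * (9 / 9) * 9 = -36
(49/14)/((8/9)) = 63/16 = 3.94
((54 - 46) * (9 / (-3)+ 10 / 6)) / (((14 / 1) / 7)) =-16 / 3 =-5.33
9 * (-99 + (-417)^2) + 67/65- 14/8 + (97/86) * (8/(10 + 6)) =4371687016/2795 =1564109.84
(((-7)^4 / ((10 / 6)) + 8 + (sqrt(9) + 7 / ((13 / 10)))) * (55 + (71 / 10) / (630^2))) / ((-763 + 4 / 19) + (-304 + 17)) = -8183227326577 / 107203516875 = -76.33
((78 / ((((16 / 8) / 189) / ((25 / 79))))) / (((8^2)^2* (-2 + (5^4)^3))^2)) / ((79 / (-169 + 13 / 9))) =-7719075 / 1560249974436864104706605056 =-0.00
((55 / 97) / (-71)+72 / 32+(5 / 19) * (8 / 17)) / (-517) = -21051369 / 4600268068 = -0.00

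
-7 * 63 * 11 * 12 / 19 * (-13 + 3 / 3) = 698544 / 19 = 36765.47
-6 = -6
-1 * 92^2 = -8464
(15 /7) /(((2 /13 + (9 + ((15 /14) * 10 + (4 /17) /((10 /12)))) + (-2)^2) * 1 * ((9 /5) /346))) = 4779125 /280206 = 17.06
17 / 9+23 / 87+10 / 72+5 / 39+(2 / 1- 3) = 19277 / 13572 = 1.42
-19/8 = -2.38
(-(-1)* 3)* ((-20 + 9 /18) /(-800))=117 /1600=0.07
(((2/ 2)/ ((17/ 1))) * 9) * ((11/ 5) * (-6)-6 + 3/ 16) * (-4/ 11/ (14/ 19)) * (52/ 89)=3381183/ 1165010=2.90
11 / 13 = 0.85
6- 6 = 0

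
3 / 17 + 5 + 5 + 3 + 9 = 377 / 17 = 22.18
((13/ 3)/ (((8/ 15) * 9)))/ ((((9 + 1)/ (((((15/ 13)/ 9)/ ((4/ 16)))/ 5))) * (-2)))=-1/ 216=-0.00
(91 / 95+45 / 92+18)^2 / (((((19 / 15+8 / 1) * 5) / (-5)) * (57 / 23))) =-28888781089 / 1754257840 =-16.47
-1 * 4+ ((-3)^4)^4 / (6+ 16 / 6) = 129140059 / 26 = 4966925.35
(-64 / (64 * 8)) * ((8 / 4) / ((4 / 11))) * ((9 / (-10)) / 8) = 99 / 1280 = 0.08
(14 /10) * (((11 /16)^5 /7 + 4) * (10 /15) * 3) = 29521179 /2621440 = 11.26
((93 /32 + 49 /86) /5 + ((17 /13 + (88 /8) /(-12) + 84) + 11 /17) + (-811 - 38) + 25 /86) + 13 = -3420970591 /4561440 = -749.98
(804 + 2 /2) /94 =805 /94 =8.56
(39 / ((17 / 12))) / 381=156 / 2159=0.07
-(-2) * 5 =10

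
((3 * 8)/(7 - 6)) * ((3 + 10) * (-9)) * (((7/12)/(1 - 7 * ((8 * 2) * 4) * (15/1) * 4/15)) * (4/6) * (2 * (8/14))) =416/597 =0.70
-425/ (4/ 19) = -8075/ 4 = -2018.75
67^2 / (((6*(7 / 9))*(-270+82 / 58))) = -390543 / 109046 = -3.58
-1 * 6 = -6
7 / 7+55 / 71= 126 / 71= 1.77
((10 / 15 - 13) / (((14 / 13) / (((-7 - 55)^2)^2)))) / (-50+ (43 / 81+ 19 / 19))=3690389916 / 1057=3491381.19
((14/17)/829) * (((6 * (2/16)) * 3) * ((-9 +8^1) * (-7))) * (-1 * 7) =-3087/28186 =-0.11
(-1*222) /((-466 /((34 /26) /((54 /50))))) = 15725 /27261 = 0.58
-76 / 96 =-19 / 24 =-0.79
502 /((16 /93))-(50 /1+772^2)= -4744929 /8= -593116.12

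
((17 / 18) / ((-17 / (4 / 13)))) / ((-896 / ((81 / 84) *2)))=3 / 81536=0.00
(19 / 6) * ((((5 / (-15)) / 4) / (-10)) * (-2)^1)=-19 / 360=-0.05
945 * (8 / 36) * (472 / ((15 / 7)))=46256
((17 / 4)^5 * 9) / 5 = 12778713 / 5120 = 2495.84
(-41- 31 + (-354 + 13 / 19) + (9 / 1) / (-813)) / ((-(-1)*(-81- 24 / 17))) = 37230136 / 7213749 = 5.16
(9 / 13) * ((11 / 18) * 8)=44 / 13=3.38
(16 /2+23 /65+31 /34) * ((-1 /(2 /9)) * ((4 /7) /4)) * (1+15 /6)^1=-184293 /8840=-20.85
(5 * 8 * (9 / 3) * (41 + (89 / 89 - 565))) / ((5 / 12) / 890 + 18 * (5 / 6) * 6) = -134055360 / 192241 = -697.33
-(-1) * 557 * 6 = 3342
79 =79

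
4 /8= 1 /2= 0.50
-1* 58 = -58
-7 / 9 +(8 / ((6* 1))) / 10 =-29 / 45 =-0.64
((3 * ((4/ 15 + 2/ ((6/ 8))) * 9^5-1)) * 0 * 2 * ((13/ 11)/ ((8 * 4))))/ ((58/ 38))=0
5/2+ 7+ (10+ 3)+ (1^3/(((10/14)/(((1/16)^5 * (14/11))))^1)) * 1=648806449/28835840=22.50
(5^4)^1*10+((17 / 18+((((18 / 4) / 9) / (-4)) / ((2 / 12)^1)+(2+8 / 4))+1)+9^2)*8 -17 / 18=124895 / 18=6938.61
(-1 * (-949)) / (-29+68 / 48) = -11388 / 331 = -34.40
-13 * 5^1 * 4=-260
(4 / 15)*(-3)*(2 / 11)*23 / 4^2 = -23 / 110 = -0.21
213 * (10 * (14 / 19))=29820 / 19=1569.47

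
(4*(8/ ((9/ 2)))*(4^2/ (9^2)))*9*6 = 75.85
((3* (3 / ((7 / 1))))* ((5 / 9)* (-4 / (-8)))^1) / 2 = 5 / 28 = 0.18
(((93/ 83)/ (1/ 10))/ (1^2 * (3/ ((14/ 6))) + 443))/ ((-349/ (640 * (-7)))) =2916480/ 9008737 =0.32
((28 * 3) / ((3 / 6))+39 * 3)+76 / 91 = 26011 / 91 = 285.84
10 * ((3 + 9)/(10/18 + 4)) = 1080/41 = 26.34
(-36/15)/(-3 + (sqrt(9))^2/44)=176/205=0.86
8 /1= 8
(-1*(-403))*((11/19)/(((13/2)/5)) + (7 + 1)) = 64666/19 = 3403.47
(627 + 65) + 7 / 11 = 692.64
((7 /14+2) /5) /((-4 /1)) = -1 /8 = -0.12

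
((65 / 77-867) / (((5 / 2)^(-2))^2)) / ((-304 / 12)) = 62525625 / 46816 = 1335.56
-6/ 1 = -6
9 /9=1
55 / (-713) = -55 / 713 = -0.08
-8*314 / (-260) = 628 / 65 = 9.66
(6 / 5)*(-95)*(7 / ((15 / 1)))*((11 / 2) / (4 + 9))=-1463 / 65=-22.51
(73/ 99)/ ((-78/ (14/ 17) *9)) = -511/ 590733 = -0.00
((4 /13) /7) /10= 2 /455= 0.00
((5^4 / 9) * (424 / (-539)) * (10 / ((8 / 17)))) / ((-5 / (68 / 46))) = 38292500 / 111573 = 343.21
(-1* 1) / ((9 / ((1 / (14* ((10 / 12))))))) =-1 / 105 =-0.01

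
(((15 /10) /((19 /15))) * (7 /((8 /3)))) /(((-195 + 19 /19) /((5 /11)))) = -4725 /648736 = -0.01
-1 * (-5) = 5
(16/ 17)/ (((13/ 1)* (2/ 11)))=88/ 221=0.40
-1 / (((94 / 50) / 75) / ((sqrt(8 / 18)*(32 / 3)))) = -40000 / 141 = -283.69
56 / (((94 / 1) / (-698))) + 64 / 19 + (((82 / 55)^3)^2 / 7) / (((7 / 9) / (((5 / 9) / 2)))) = -99780700022434184 / 242244358365625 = -411.90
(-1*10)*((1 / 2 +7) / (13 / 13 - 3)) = 75 / 2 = 37.50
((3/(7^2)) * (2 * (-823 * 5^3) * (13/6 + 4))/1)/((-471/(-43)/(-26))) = 4255527250/23079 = 184389.59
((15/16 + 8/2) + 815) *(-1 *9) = -118071/16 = -7379.44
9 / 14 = 0.64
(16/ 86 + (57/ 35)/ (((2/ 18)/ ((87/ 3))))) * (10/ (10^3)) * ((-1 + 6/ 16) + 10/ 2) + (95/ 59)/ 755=5702333419/ 306469600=18.61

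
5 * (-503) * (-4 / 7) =10060 / 7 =1437.14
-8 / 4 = -2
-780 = -780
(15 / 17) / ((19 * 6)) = 5 / 646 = 0.01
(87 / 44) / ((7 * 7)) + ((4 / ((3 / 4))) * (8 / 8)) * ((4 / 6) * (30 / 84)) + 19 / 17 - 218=-71110357 / 329868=-215.57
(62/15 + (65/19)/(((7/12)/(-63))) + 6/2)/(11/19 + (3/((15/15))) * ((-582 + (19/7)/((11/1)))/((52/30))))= 206740534/574165545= 0.36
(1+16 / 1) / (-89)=-17 / 89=-0.19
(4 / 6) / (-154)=-1 / 231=-0.00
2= 2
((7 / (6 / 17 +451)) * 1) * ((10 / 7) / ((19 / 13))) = 2210 / 145787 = 0.02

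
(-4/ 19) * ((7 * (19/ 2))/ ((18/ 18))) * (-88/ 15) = 1232/ 15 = 82.13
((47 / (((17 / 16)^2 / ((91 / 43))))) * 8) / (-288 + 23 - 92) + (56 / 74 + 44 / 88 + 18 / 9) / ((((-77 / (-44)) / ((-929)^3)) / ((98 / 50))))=-1714465281622308622 / 586243725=-2924492337.42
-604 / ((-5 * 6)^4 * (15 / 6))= -151 / 506250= -0.00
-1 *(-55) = 55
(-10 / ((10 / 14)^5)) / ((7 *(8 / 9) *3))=-7203 / 2500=-2.88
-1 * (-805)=805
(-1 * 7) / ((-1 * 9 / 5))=35 / 9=3.89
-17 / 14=-1.21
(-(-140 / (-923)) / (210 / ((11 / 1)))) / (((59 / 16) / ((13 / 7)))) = -352 / 87969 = -0.00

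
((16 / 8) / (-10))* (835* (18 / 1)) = -3006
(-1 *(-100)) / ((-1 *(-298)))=50 / 149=0.34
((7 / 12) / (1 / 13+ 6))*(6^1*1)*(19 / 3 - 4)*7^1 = 4459 / 474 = 9.41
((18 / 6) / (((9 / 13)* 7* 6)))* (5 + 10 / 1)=1.55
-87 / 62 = -1.40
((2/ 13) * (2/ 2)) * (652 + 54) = 1412/ 13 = 108.62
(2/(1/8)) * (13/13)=16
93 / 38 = 2.45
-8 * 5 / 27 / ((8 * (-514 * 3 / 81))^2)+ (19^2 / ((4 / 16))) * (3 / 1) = 9155976441 / 2113568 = 4332.00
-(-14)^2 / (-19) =196 / 19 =10.32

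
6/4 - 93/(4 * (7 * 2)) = -9/56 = -0.16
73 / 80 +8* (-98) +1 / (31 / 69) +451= -818057 / 2480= -329.86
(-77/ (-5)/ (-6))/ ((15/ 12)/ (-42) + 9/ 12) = -196/ 55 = -3.56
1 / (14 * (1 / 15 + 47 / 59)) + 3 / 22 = 25779 / 117656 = 0.22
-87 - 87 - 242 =-416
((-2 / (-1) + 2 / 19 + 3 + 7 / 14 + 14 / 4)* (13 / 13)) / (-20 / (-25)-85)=-865 / 7999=-0.11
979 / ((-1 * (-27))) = 979 / 27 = 36.26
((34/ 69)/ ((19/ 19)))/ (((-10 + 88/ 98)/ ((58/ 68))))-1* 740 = -22774181/ 30774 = -740.05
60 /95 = 12 /19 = 0.63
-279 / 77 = -3.62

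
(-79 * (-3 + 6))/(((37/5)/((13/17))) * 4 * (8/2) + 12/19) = -292695/191996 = -1.52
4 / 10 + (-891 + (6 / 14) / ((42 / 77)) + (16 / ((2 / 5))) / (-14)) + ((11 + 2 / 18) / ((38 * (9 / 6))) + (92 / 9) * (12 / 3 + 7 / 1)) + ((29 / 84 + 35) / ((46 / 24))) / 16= -5146399499 / 6607440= -778.88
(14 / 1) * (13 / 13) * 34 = 476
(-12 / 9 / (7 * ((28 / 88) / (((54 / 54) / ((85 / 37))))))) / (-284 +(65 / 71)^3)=1165358216 / 1266644377005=0.00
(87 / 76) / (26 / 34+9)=1479 / 12616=0.12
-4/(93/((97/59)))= -388/5487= -0.07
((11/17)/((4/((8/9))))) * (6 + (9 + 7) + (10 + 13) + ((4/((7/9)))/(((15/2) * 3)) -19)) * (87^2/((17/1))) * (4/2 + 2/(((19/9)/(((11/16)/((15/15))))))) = 100660131/22610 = 4452.02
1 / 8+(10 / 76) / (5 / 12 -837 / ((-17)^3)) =1836691 / 5260568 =0.35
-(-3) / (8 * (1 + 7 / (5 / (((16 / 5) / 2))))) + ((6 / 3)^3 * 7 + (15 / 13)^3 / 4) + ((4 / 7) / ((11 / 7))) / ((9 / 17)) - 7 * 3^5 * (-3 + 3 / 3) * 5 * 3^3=2397720985901 / 5220072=459327.19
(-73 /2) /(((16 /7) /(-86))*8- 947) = 21973 /570222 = 0.04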